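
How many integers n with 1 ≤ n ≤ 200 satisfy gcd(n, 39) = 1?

124

Prime factors of 39: 3, 13. Count integers ≤ 200 divisible by none of them.
By inclusion–exclusion: 200 − ⌊200/3⌋ − ⌊200/13⌋ + ⌊200/39⌋ = 124.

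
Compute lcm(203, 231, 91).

87087

203 = 7 · 29; 231 = 3 · 7 · 11; 91 = 7 · 13
lcm takes max exponent of each prime: 3 · 7 · 11 · 13 · 29 = 87087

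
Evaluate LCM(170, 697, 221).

170 = 2 · 5 · 17; 697 = 17 · 41; 221 = 13 · 17
lcm takes max exponent of each prime: 2 · 5 · 13 · 17 · 41 = 90610

90610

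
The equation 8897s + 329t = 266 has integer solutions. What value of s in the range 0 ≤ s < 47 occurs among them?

19

gcd(8897, 329) = 7 (Euclid: 8897 = 27·329 + 14; 329 = 23·14 + 7; 14 = 2·7 + 0), and 7 | 266.
Extended Euclid: 8897·(-23) + 329·(622) = 7. Scale by 38: s₀ = -874.
General solution s = s₀ + 47k; reducing mod 47 gives s = 19 (and t = -513).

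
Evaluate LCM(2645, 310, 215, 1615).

2645 = 5 · 23²; 310 = 2 · 5 · 31; 215 = 5 · 43; 1615 = 5 · 17 · 19
lcm takes max exponent of each prime: 2 · 5 · 17 · 19 · 23² · 31 · 43 = 2277657110

2277657110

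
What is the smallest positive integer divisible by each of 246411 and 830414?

10769639166

gcd first: 830414 = 3·246411 + 91181; 246411 = 2·91181 + 64049; 91181 = 1·64049 + 27132; 64049 = 2·27132 + 9785; 27132 = 2·9785 + 7562; 9785 = 1·7562 + 2223; 7562 = 3·2223 + 893; 2223 = 2·893 + 437; 893 = 2·437 + 19; 437 = 23·19 + 0 → gcd = 19
lcm = 246411·830414/gcd = 204623144154/19 = 10769639166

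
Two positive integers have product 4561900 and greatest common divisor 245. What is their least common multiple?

Since gcd(p,q)·lcm(p,q) = pq, lcm = 4561900/245 = 18620.

18620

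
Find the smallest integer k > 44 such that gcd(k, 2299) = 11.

55

2299 = 11·209. Any k with gcd(k, 2299) = 11 is a multiple of 11, say 11s, with s coprime to 209.
Need s > 44/11, so s ≥ 5. First s ≥ 5 with gcd(s, 209) = 1 is s = 5. Thus k = 11·5 = 55.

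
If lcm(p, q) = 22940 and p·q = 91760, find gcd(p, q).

4

gcd·lcm = product, so gcd = 91760/22940 = 4.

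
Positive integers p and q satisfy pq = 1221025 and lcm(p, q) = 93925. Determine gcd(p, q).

From gcd × lcm = pq: gcd = 1221025 / 93925 = 13.

13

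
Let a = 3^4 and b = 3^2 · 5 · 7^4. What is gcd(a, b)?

9

min exponent per shared prime: 3^2 = 9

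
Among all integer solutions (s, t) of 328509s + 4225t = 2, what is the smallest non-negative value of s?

2078

Euclid: 328509 = 77·4225 + 3184; 4225 = 1·3184 + 1041; 3184 = 3·1041 + 61; 1041 = 17·61 + 4; 61 = 15·4 + 1; 4 = 4·1 + 0 → gcd = 1; 2 = 1·2.
Back-substitution yields 328509·(1039) + 4225·(-80786) = 1, so one solution is s = 1039·2 = 2078, t = -80786·2 = -161572.
Solutions in s differ by 4225/1 = 4225; the one in [0, 4225) is 2078 mod 4225 = 2078.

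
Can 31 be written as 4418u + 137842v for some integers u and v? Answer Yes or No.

gcd(4418, 137842): 137842 = 31·4418 + 884; 4418 = 4·884 + 882; 884 = 1·882 + 2; 882 = 441·2 + 0 → 2
2 does not divide 31, so a solution does not exist.

No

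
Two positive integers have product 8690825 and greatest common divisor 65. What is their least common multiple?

Since gcd(p,q)·lcm(p,q) = pq, lcm = 8690825/65 = 133705.

133705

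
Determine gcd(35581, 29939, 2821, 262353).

91

35581 = 7 · 13 · 17 · 23; 29939 = 7² · 13 · 47; 2821 = 7 · 13 · 31; 262353 = 3 · 7 · 13 · 31²
gcd takes min exponent of each prime: 7 · 13 = 91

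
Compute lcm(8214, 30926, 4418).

127013082

8214 = 2 · 3 · 37²; 30926 = 2 · 7 · 47²; 4418 = 2 · 47²
lcm takes max exponent of each prime: 2 · 3 · 7 · 37² · 47² = 127013082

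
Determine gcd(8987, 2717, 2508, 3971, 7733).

8987 = 11 · 19 · 43; 2717 = 11 · 13 · 19; 2508 = 2² · 3 · 11 · 19; 3971 = 11 · 19²; 7733 = 11 · 19 · 37
gcd takes min exponent of each prime: 11 · 19 = 209

209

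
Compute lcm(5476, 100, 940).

6434300

lcm(5476, 100) = 5476·100/gcd = 547600/4 = 136900
lcm(136900, 940) = 136900·940/gcd = 128686000/20 = 6434300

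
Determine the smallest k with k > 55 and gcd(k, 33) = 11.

77

gcd(k, 33) = 11 forces 11 | k; write k = 11s. Then gcd(11s, 11·3) = 11·gcd(s, 3), so need gcd(s, 3) = 1.
11s > 55 gives s ≥ 6. The least s ≥ 6 coprime to 3 is 7, so k = 11·7 = 77.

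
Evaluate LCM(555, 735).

27195

gcd first: 735 = 1·555 + 180; 555 = 3·180 + 15; 180 = 12·15 + 0 → gcd = 15
lcm = 555·735/gcd = 407925/15 = 27195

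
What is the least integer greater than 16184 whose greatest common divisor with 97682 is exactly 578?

Multiples of 578 above 16184: 578·29, 578·30, … . Need the cofactor coprime to 97682/578 = 169.
Checking s = 29, 30, … the first with gcd(s, 169) = 1 is s = 29, giving 16762.

16762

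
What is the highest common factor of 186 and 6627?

3

Euclid: 6627 = 35·186 + 117; 186 = 1·117 + 69; 117 = 1·69 + 48; 69 = 1·48 + 21; 48 = 2·21 + 6; 21 = 3·6 + 3; 6 = 2·3 + 0. Last nonzero remainder: 3.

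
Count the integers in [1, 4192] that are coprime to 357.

2256

Prime factors of 357: 3, 7, 17. Count integers ≤ 4192 divisible by none of them.
By inclusion–exclusion: 4192 − ⌊4192/3⌋ − ⌊4192/7⌋ − ⌊4192/17⌋ + ⌊4192/21⌋ + ⌊4192/51⌋ + ⌊4192/119⌋ − ⌊4192/357⌋ = 2256.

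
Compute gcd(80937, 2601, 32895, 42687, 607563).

153

gcd(80937, 2601): 80937 = 31·2601 + 306; 2601 = 8·306 + 153; 306 = 2·153 + 0 → 153
gcd(153, 32895): 32895 = 215·153 + 0 → 153
gcd(153, 42687): 42687 = 279·153 + 0 → 153
gcd(153, 607563): 607563 = 3971·153 + 0 → 153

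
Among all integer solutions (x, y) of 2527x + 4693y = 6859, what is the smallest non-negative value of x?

12

Euclid: 4693 = 1·2527 + 2166; 2527 = 1·2166 + 361; 2166 = 6·361 + 0 → gcd = 361; 6859 = 361·19.
Back-substitution yields 2527·(2) + 4693·(-1) = 361, so one solution is x = 2·19 = 38, y = -1·19 = -19.
Solutions in x differ by 4693/361 = 13; the one in [0, 13) is 38 mod 13 = 12.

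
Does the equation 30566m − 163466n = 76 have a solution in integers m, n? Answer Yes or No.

Yes

gcd(30566, 163466): 163466 = 5·30566 + 10636; 30566 = 2·10636 + 9294; 10636 = 1·9294 + 1342; 9294 = 6·1342 + 1242; 1342 = 1·1242 + 100; 1242 = 12·100 + 42; 100 = 2·42 + 16; 42 = 2·16 + 10; 16 = 1·10 + 6; 10 = 1·6 + 4; 6 = 1·4 + 2; 4 = 2·2 + 0 → 2
2 divides 76, so a solution exists.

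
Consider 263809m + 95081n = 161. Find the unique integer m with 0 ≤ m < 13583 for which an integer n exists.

5301

gcd(263809, 95081) = 7 (Euclid: 263809 = 2·95081 + 73647; 95081 = 1·73647 + 21434; 73647 = 3·21434 + 9345; 21434 = 2·9345 + 2744; 9345 = 3·2744 + 1113; 2744 = 2·1113 + 518; 1113 = 2·518 + 77; 518 = 6·77 + 56; 77 = 1·56 + 21; 56 = 2·21 + 14; 21 = 1·14 + 7; 14 = 2·7 + 0), and 7 | 161.
Extended Euclid: 263809·(4955) + 95081·(-13748) = 7. Scale by 23: m₀ = 113965.
General solution m = m₀ + 13583t; reducing mod 13583 gives m = 5301 (and n = -14708).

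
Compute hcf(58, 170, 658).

58 = 2 · 29; 170 = 2 · 5 · 17; 658 = 2 · 7 · 47
gcd takes min exponent of each prime: 2 = 2

2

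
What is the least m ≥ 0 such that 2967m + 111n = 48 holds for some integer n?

Euclid: 2967 = 26·111 + 81; 111 = 1·81 + 30; 81 = 2·30 + 21; 30 = 1·21 + 9; 21 = 2·9 + 3; 9 = 3·3 + 0 → gcd = 3; 48 = 3·16.
Back-substitution yields 2967·(11) + 111·(-294) = 3, so one solution is m = 11·16 = 176, n = -294·16 = -4704.
Solutions in m differ by 111/3 = 37; the one in [0, 37) is 176 mod 37 = 28.

28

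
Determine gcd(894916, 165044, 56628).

894916 = 2² · 11² · 43²; 165044 = 2² · 11³ · 31; 56628 = 2² · 3² · 11² · 13
gcd takes min exponent of each prime: 2² · 11² = 484

484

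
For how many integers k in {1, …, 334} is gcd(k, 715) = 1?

Prime factors of 715: 5, 11, 13. Count integers ≤ 334 divisible by none of them.
By inclusion–exclusion: 334 − ⌊334/5⌋ − ⌊334/11⌋ − ⌊334/13⌋ + ⌊334/55⌋ + ⌊334/65⌋ + ⌊334/143⌋ − ⌊334/715⌋ = 226.

226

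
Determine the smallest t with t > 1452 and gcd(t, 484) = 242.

484 = 242·2. Any t with gcd(t, 484) = 242 is a multiple of 242, say 242s, with s coprime to 2.
Need s > 1452/242, so s ≥ 7. First s ≥ 7 with gcd(s, 2) = 1 is s = 7. Thus t = 242·7 = 1694.

1694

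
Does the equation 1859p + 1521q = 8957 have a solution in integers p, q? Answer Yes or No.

Yes

By Bézout, 1859p + 1521q = 8957 has integer solutions iff gcd(1859, 1521) | 8957.
Euclid: 1859 = 1·1521 + 338; 1521 = 4·338 + 169; 338 = 2·169 + 0. gcd = 169; 8957 mod 169 = 0. Yes.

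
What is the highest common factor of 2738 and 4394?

2

Euclid: 4394 = 1·2738 + 1656; 2738 = 1·1656 + 1082; 1656 = 1·1082 + 574; 1082 = 1·574 + 508; 574 = 1·508 + 66; 508 = 7·66 + 46; 66 = 1·46 + 20; 46 = 2·20 + 6; 20 = 3·6 + 2; 6 = 3·2 + 0. Last nonzero remainder: 2.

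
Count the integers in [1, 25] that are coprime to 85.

19

85 = 5·17. Inclusion–exclusion on these primes:
25 − ⌊25/5⌋ − ⌊25/17⌋ + ⌊25/85⌋ = 19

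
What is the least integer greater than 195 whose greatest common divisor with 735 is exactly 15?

735 = 15·49. Any a with gcd(a, 735) = 15 is a multiple of 15, say 15s, with s coprime to 49.
Need s > 195/15, so s ≥ 14. First s ≥ 14 with gcd(s, 49) = 1 is s = 15. Thus a = 15·15 = 225.

225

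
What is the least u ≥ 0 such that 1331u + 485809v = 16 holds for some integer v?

Reduce mod 485809: 1331u ≡ 16 (mod 485809). With g = gcd(1331, 485809) = 1 dividing 16, divide through: 1331u ≡ 16 (mod 485809).
Since gcd(1331, 485809) = 1, u ≡ 16·(1331)⁻¹ ≡ 324846 (mod 485809). Smallest non-negative: 324846.

324846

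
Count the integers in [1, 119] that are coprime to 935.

935 = 5·11·17. Inclusion–exclusion on these primes:
119 − ⌊119/5⌋ − ⌊119/11⌋ − ⌊119/17⌋ + ⌊119/55⌋ + ⌊119/85⌋ + ⌊119/187⌋ − ⌊119/935⌋ = 82

82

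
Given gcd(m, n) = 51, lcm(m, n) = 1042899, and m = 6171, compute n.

Using mn = gcd(m,n)·lcm(m,n) = 51·1042899 = 53187849, we get n = 53187849/6171 = 8619.

8619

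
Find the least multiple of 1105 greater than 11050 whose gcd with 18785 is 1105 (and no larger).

12155

18785 = 1105·17. Any k with gcd(k, 18785) = 1105 is a multiple of 1105, say 1105s, with s coprime to 17.
Need s > 11050/1105, so s ≥ 11. First s ≥ 11 with gcd(s, 17) = 1 is s = 11. Thus k = 1105·11 = 12155.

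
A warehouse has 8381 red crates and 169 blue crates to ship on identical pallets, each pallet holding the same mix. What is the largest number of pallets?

1

Euclid: 8381 = 49·169 + 100; 169 = 1·100 + 69; 100 = 1·69 + 31; 69 = 2·31 + 7; 31 = 4·7 + 3; 7 = 2·3 + 1; 3 = 3·1 + 0. Last nonzero remainder: 1.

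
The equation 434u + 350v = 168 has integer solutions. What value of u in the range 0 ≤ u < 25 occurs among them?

2

gcd(434, 350) = 14 (Euclid: 434 = 1·350 + 84; 350 = 4·84 + 14; 84 = 6·14 + 0), and 14 | 168.
Extended Euclid: 434·(-4) + 350·(5) = 14. Scale by 12: u₀ = -48.
General solution u = u₀ + 25t; reducing mod 25 gives u = 2 (and v = -2).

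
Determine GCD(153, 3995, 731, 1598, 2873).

17

153 = 3² · 17; 3995 = 5 · 17 · 47; 731 = 17 · 43; 1598 = 2 · 17 · 47; 2873 = 13² · 17
gcd takes min exponent of each prime: 17 = 17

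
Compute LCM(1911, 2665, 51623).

1911 = 3 · 7² · 13; 2665 = 5 · 13 · 41; 51623 = 11 · 13 · 19²
lcm takes max exponent of each prime: 3 · 5 · 7² · 11 · 13 · 19² · 41 = 1555659105

1555659105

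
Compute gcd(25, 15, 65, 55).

gcd(25, 15): 25 = 1·15 + 10; 15 = 1·10 + 5; 10 = 2·5 + 0 → 5
gcd(5, 65): 65 = 13·5 + 0 → 5
gcd(5, 55): 55 = 11·5 + 0 → 5

5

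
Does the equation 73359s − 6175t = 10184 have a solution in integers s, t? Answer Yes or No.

By Bézout, 73359s − 6175t = 10184 has integer solutions iff gcd(73359, 6175) | 10184.
Euclid: 73359 = 11·6175 + 5434; 6175 = 1·5434 + 741; 5434 = 7·741 + 247; 741 = 3·247 + 0. gcd = 247; 10184 mod 247 = 57. No.

No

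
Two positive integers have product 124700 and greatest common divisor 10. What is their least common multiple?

gcd·lcm = product, so lcm = 124700/10 = 12470.

12470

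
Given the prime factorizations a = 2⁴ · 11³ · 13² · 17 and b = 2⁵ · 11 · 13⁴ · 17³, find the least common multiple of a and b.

5976517660256

max exponent per prime: 2⁵ · 11³ · 13⁴ · 17³ = 5976517660256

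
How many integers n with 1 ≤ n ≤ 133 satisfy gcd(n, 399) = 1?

72

Prime factors of 399: 3, 7, 19. Count integers ≤ 133 divisible by none of them.
By inclusion–exclusion: 133 − ⌊133/3⌋ − ⌊133/7⌋ − ⌊133/19⌋ + ⌊133/21⌋ + ⌊133/57⌋ + ⌊133/133⌋ − ⌊133/399⌋ = 72.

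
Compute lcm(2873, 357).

60333

gcd first: 2873 = 8·357 + 17; 357 = 21·17 + 0 → gcd = 17
lcm = 2873·357/gcd = 1025661/17 = 60333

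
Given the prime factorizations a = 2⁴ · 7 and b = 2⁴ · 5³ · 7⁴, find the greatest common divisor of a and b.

min exponent per shared prime: 2⁴ · 7 = 112

112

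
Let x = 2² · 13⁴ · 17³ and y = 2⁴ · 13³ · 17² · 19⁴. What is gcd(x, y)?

min exponent per shared prime: 2² · 13³ · 17² = 2539732

2539732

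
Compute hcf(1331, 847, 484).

121

1331 = 11³; 847 = 7 · 11²; 484 = 2² · 11²
gcd takes min exponent of each prime: 11² = 121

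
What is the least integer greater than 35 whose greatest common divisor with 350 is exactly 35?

Multiples of 35 above 35: 35·2, 35·3, … . Need the cofactor coprime to 350/35 = 10.
Checking s = 2, 3, … the first with gcd(s, 10) = 1 is s = 3, giving 105.

105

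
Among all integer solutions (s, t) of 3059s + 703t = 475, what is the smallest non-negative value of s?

Euclid: 3059 = 4·703 + 247; 703 = 2·247 + 209; 247 = 1·209 + 38; 209 = 5·38 + 19; 38 = 2·19 + 0 → gcd = 19; 475 = 19·25.
Back-substitution yields 3059·(-17) + 703·(74) = 19, so one solution is s = -17·25 = -425, t = 74·25 = 1850.
Solutions in s differ by 703/19 = 37; the one in [0, 37) is -425 mod 37 = 19.

19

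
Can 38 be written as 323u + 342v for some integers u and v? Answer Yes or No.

Yes

By Bézout, 323u + 342v = 38 has integer solutions iff gcd(323, 342) | 38.
Euclid: 342 = 1·323 + 19; 323 = 17·19 + 0. gcd = 19; 38 mod 19 = 0. Yes.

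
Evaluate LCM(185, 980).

36260

gcd first: 980 = 5·185 + 55; 185 = 3·55 + 20; 55 = 2·20 + 15; 20 = 1·15 + 5; 15 = 3·5 + 0 → gcd = 5
lcm = 185·980/gcd = 181300/5 = 36260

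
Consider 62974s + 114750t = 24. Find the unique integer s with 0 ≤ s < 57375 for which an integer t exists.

Euclid: 114750 = 1·62974 + 51776; 62974 = 1·51776 + 11198; 51776 = 4·11198 + 6984; 11198 = 1·6984 + 4214; 6984 = 1·4214 + 2770; 4214 = 1·2770 + 1444; 2770 = 1·1444 + 1326; 1444 = 1·1326 + 118; 1326 = 11·118 + 28; 118 = 4·28 + 6; 28 = 4·6 + 4; 6 = 1·4 + 2; 4 = 2·2 + 0 → gcd = 2; 24 = 2·12.
Back-substitution yields 62974·(20423) + 114750·(-11208) = 2, so one solution is s = 20423·12 = 245076, t = -11208·12 = -134496.
Solutions in s differ by 114750/2 = 57375; the one in [0, 57375) is 245076 mod 57375 = 15576.

15576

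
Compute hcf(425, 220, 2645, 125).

425 = 5² · 17; 220 = 2² · 5 · 11; 2645 = 5 · 23²; 125 = 5³
gcd takes min exponent of each prime: 5 = 5

5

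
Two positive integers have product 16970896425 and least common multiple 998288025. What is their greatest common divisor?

gcd·lcm = product, so gcd = 16970896425/998288025 = 17.

17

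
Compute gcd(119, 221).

17

119 = 7 · 17
221 = 13 · 17
Common: 17 = 17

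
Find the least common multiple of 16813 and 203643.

201402927

16813 = 17 · 23 · 43; 203643 = 3² · 11³ · 17
max exponents: 3² · 11³ · 17 · 23 · 43 = 201402927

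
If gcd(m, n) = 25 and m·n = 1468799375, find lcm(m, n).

Since gcd(m,n)·lcm(m,n) = mn, lcm = 1468799375/25 = 58751975.

58751975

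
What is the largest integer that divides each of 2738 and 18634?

2

Euclid: 18634 = 6·2738 + 2206; 2738 = 1·2206 + 532; 2206 = 4·532 + 78; 532 = 6·78 + 64; 78 = 1·64 + 14; 64 = 4·14 + 8; 14 = 1·8 + 6; 8 = 1·6 + 2; 6 = 3·2 + 0. Last nonzero remainder: 2.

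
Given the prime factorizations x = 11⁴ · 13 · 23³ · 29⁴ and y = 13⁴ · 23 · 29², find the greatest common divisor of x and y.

min exponent per shared prime: 13 · 23 · 29² = 251459

251459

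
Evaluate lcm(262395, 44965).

gcd first: 262395 = 5·44965 + 37570; 44965 = 1·37570 + 7395; 37570 = 5·7395 + 595; 7395 = 12·595 + 255; 595 = 2·255 + 85; 255 = 3·85 + 0 → gcd = 85
lcm = 262395·44965/gcd = 11798591175/85 = 138806955

138806955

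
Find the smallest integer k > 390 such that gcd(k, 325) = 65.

gcd(k, 325) = 65 forces 65 | k; write k = 65s. Then gcd(65s, 65·5) = 65·gcd(s, 5), so need gcd(s, 5) = 1.
65s > 390 gives s ≥ 7. The least s ≥ 7 coprime to 5 is 7, so k = 65·7 = 455.

455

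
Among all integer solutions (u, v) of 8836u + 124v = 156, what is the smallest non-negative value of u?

gcd(8836, 124) = 4 (Euclid: 8836 = 71·124 + 32; 124 = 3·32 + 28; 32 = 1·28 + 4; 28 = 7·4 + 0), and 4 | 156.
Extended Euclid: 8836·(4) + 124·(-285) = 4. Scale by 39: u₀ = 156.
General solution u = u₀ + 31t; reducing mod 31 gives u = 1 (and v = -70).

1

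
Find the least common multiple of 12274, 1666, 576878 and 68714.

1215481946

12274 = 2 · 17 · 19²; 1666 = 2 · 7² · 17; 576878 = 2 · 17 · 19² · 47; 68714 = 2 · 17 · 43 · 47
lcm takes max exponent of each prime: 2 · 7² · 17 · 19² · 43 · 47 = 1215481946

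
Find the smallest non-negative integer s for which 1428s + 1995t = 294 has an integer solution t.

3

Reduce mod 1995: 1428s ≡ 294 (mod 1995). With g = gcd(1428, 1995) = 21 dividing 294, divide through: 68s ≡ 14 (mod 95).
Since gcd(68, 95) = 1, s ≡ 14·(68)⁻¹ ≡ 3 (mod 95). Smallest non-negative: 3.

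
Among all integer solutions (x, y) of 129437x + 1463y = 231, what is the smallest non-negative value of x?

Euclid: 129437 = 88·1463 + 693; 1463 = 2·693 + 77; 693 = 9·77 + 0 → gcd = 77; 231 = 77·3.
Back-substitution yields 129437·(-2) + 1463·(177) = 77, so one solution is x = -2·3 = -6, y = 177·3 = 531.
Solutions in x differ by 1463/77 = 19; the one in [0, 19) is -6 mod 19 = 13.

13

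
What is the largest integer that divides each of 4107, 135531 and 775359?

3

4107 = 3 · 37²; 135531 = 3² · 11 · 37²; 775359 = 3³ · 13 · 47²
gcd takes min exponent of each prime: 3 = 3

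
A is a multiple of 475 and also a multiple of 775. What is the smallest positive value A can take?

14725

gcd first: 775 = 1·475 + 300; 475 = 1·300 + 175; 300 = 1·175 + 125; 175 = 1·125 + 50; 125 = 2·50 + 25; 50 = 2·25 + 0 → gcd = 25
lcm = 475·775/gcd = 368125/25 = 14725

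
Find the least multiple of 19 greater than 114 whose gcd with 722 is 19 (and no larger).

133

Multiples of 19 above 114: 19·7, 19·8, … . Need the cofactor coprime to 722/19 = 38.
Checking s = 7, 8, … the first with gcd(s, 38) = 1 is s = 7, giving 133.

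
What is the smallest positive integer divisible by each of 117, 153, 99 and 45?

109395

lcm(117, 153) = 117·153/gcd = 17901/9 = 1989
lcm(1989, 99) = 1989·99/gcd = 196911/9 = 21879
lcm(21879, 45) = 21879·45/gcd = 984555/9 = 109395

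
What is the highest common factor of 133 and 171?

19

Euclid: 171 = 1·133 + 38; 133 = 3·38 + 19; 38 = 2·19 + 0. Last nonzero remainder: 19.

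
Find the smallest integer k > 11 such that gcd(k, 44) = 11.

33

gcd(k, 44) = 11 forces 11 | k; write k = 11s. Then gcd(11s, 11·4) = 11·gcd(s, 4), so need gcd(s, 4) = 1.
11s > 11 gives s ≥ 2. The least s ≥ 2 coprime to 4 is 3, so k = 11·3 = 33.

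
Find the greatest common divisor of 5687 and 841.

1

5687 = 11² · 47
841 = 29²
Common: 1 = 1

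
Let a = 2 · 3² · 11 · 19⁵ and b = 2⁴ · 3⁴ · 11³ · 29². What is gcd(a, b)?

min exponent per shared prime: 2 · 3² · 11 = 198

198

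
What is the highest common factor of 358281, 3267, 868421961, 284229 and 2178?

1089

gcd(358281, 3267): 358281 = 109·3267 + 2178; 3267 = 1·2178 + 1089; 2178 = 2·1089 + 0 → 1089
gcd(1089, 868421961): 868421961 = 797449·1089 + 0 → 1089
gcd(1089, 284229): 284229 = 261·1089 + 0 → 1089
gcd(1089, 2178): 2178 = 2·1089 + 0 → 1089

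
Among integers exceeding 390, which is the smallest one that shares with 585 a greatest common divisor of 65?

455

gcd(t, 585) = 65 forces 65 | t; write t = 65s. Then gcd(65s, 65·9) = 65·gcd(s, 9), so need gcd(s, 9) = 1.
65s > 390 gives s ≥ 7. The least s ≥ 7 coprime to 9 is 7, so t = 65·7 = 455.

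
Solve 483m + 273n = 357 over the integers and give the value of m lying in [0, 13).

Reduce mod 273: 483m ≡ 357 (mod 273). With g = gcd(483, 273) = 21 dividing 357, divide through: 23m ≡ 17 (mod 13).
Since gcd(23, 13) = 1, m ≡ 17·(23)⁻¹ ≡ 3 (mod 13). Smallest non-negative: 3.

3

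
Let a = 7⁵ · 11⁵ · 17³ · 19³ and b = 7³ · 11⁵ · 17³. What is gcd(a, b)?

271396542109

min exponent per shared prime: 7³ · 11⁵ · 17³ = 271396542109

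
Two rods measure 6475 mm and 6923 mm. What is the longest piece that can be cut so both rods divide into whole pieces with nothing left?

7

6475 = 5² · 7 · 37
6923 = 7 · 23 · 43
Common: 7 = 7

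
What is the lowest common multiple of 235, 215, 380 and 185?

lcm(235, 215) = 235·215/gcd = 50525/5 = 10105
lcm(10105, 380) = 10105·380/gcd = 3839900/5 = 767980
lcm(767980, 185) = 767980·185/gcd = 142076300/5 = 28415260

28415260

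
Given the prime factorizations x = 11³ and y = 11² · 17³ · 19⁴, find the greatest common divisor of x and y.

121

min exponent per shared prime: 11² = 121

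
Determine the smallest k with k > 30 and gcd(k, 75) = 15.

45

gcd(k, 75) = 15 forces 15 | k; write k = 15s. Then gcd(15s, 15·5) = 15·gcd(s, 5), so need gcd(s, 5) = 1.
15s > 30 gives s ≥ 3. The least s ≥ 3 coprime to 5 is 3, so k = 15·3 = 45.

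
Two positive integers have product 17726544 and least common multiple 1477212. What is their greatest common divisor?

From gcd × lcm = uv: gcd = 17726544 / 1477212 = 12.

12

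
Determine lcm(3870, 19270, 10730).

8001886770

3870 = 2 · 3² · 5 · 43; 19270 = 2 · 5 · 41 · 47; 10730 = 2 · 5 · 29 · 37
lcm takes max exponent of each prime: 2 · 3² · 5 · 29 · 37 · 41 · 43 · 47 = 8001886770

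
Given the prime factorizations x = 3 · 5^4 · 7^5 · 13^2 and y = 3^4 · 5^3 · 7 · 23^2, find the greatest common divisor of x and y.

min exponent per shared prime: 3 · 5^3 · 7 = 2625

2625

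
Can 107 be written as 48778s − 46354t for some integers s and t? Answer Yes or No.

gcd(48778, 46354): 48778 = 1·46354 + 2424; 46354 = 19·2424 + 298; 2424 = 8·298 + 40; 298 = 7·40 + 18; 40 = 2·18 + 4; 18 = 4·4 + 2; 4 = 2·2 + 0 → 2
2 does not divide 107, so a solution does not exist.

No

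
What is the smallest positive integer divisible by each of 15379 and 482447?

1059936059

15379 = 7 · 13³; 482447 = 7 · 41³
max exponents: 7 · 13³ · 41³ = 1059936059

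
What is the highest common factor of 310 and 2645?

Euclid: 2645 = 8·310 + 165; 310 = 1·165 + 145; 165 = 1·145 + 20; 145 = 7·20 + 5; 20 = 4·5 + 0. Last nonzero remainder: 5.

5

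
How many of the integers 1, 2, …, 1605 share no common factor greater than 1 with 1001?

Prime factors of 1001: 7, 11, 13. Count integers ≤ 1605 divisible by none of them.
By inclusion–exclusion: 1605 − ⌊1605/7⌋ − ⌊1605/11⌋ − ⌊1605/13⌋ + ⌊1605/77⌋ + ⌊1605/91⌋ + ⌊1605/143⌋ − ⌊1605/1001⌋ = 1155.

1155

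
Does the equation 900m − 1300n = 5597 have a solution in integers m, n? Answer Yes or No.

By Bézout, 900m − 1300n = 5597 has integer solutions iff gcd(900, 1300) | 5597.
Euclid: 1300 = 1·900 + 400; 900 = 2·400 + 100; 400 = 4·100 + 0. gcd = 100; 5597 mod 100 = 97. No.

No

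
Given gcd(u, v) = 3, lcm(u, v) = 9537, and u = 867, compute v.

Using uv = gcd(u,v)·lcm(u,v) = 3·9537 = 28611, we get v = 28611/867 = 33.

33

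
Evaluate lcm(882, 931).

gcd first: 931 = 1·882 + 49; 882 = 18·49 + 0 → gcd = 49
lcm = 882·931/gcd = 821142/49 = 16758

16758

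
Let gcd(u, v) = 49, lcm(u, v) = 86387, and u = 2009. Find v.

2107

u·v = gcd·lcm = 49·86387 = 4232963, so v = 4232963/2009 = 2107.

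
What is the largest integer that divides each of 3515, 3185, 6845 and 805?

gcd(3515, 3185): 3515 = 1·3185 + 330; 3185 = 9·330 + 215; 330 = 1·215 + 115; 215 = 1·115 + 100; 115 = 1·100 + 15; 100 = 6·15 + 10; 15 = 1·10 + 5; 10 = 2·5 + 0 → 5
gcd(5, 6845): 6845 = 1369·5 + 0 → 5
gcd(5, 805): 805 = 161·5 + 0 → 5

5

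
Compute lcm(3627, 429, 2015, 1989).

3627 = 3² · 13 · 31; 429 = 3 · 11 · 13; 2015 = 5 · 13 · 31; 1989 = 3² · 13 · 17
lcm takes max exponent of each prime: 3² · 5 · 11 · 13 · 17 · 31 = 3391245

3391245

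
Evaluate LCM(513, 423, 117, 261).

9089847

513 = 3³ · 19; 423 = 3² · 47; 117 = 3² · 13; 261 = 3² · 29
lcm takes max exponent of each prime: 3³ · 13 · 19 · 29 · 47 = 9089847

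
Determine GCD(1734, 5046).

1734 = 2 · 3 · 17²
5046 = 2 · 3 · 29²
Common: 2 · 3 = 6

6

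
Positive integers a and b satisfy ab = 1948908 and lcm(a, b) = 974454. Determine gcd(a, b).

2

gcd·lcm = product, so gcd = 1948908/974454 = 2.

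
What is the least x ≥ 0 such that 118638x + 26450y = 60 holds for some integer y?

Reduce mod 26450: 118638x ≡ 60 (mod 26450). With g = gcd(118638, 26450) = 2 dividing 60, divide through: 59319x ≡ 30 (mod 13225).
Since gcd(59319, 13225) = 1, x ≡ 30·(59319)⁻¹ ≡ 820 (mod 13225). Smallest non-negative: 820.

820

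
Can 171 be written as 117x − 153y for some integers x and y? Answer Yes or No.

gcd(117, 153): 153 = 1·117 + 36; 117 = 3·36 + 9; 36 = 4·9 + 0 → 9
9 divides 171, so a solution exists.

Yes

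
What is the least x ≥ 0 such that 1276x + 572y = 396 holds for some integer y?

Euclid: 1276 = 2·572 + 132; 572 = 4·132 + 44; 132 = 3·44 + 0 → gcd = 44; 396 = 44·9.
Back-substitution yields 1276·(-4) + 572·(9) = 44, so one solution is x = -4·9 = -36, y = 9·9 = 81.
Solutions in x differ by 572/44 = 13; the one in [0, 13) is -36 mod 13 = 3.

3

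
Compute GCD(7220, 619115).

1805

Euclid: 619115 = 85·7220 + 5415; 7220 = 1·5415 + 1805; 5415 = 3·1805 + 0. Last nonzero remainder: 1805.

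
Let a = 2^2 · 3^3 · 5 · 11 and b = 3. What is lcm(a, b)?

5940

max exponent per prime: 2^2 · 3^3 · 5 · 11 = 5940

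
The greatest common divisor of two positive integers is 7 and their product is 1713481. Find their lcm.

244783

Since gcd(u,v)·lcm(u,v) = uv, lcm = 1713481/7 = 244783.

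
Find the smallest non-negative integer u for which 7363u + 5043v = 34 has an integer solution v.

Euclid: 7363 = 1·5043 + 2320; 5043 = 2·2320 + 403; 2320 = 5·403 + 305; 403 = 1·305 + 98; 305 = 3·98 + 11; 98 = 8·11 + 10; 11 = 1·10 + 1; 10 = 10·1 + 0 → gcd = 1; 34 = 1·34.
Back-substitution yields 7363·(463) + 5043·(-676) = 1, so one solution is u = 463·34 = 15742, v = -676·34 = -22984.
Solutions in u differ by 5043/1 = 5043; the one in [0, 5043) is 15742 mod 5043 = 613.

613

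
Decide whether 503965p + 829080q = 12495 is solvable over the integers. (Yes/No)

By Bézout, 503965p + 829080q = 12495 has integer solutions iff gcd(503965, 829080) | 12495.
Euclid: 829080 = 1·503965 + 325115; 503965 = 1·325115 + 178850; 325115 = 1·178850 + 146265; 178850 = 1·146265 + 32585; 146265 = 4·32585 + 15925; 32585 = 2·15925 + 735; 15925 = 21·735 + 490; 735 = 1·490 + 245; 490 = 2·245 + 0. gcd = 245; 12495 mod 245 = 0. Yes.

Yes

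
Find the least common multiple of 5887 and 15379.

12933739

gcd first: 15379 = 2·5887 + 3605; 5887 = 1·3605 + 2282; 3605 = 1·2282 + 1323; 2282 = 1·1323 + 959; 1323 = 1·959 + 364; 959 = 2·364 + 231; 364 = 1·231 + 133; 231 = 1·133 + 98; 133 = 1·98 + 35; 98 = 2·35 + 28; 35 = 1·28 + 7; 28 = 4·7 + 0 → gcd = 7
lcm = 5887·15379/gcd = 90536173/7 = 12933739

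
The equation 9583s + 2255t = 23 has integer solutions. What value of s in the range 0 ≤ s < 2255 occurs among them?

721

Euclid: 9583 = 4·2255 + 563; 2255 = 4·563 + 3; 563 = 187·3 + 2; 3 = 1·2 + 1; 2 = 2·1 + 0 → gcd = 1; 23 = 1·23.
Back-substitution yields 9583·(-753) + 2255·(3200) = 1, so one solution is s = -753·23 = -17319, t = 3200·23 = 73600.
Solutions in s differ by 2255/1 = 2255; the one in [0, 2255) is -17319 mod 2255 = 721.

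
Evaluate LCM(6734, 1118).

289562

gcd first: 6734 = 6·1118 + 26; 1118 = 43·26 + 0 → gcd = 26
lcm = 6734·1118/gcd = 7528612/26 = 289562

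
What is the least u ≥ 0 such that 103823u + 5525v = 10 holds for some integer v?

470

Reduce mod 5525: 103823u ≡ 10 (mod 5525). With g = gcd(103823, 5525) = 1 dividing 10, divide through: 103823u ≡ 10 (mod 5525).
Since gcd(103823, 5525) = 1, u ≡ 10·(103823)⁻¹ ≡ 470 (mod 5525). Smallest non-negative: 470.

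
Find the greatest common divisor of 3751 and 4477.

121

3751 = 11² · 31
4477 = 11² · 37
Common: 11² = 121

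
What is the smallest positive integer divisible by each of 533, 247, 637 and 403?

533 = 13 · 41; 247 = 13 · 19; 637 = 7² · 13; 403 = 13 · 31
lcm takes max exponent of each prime: 7² · 13 · 19 · 31 · 41 = 15382913

15382913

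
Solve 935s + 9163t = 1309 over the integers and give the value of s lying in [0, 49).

21

gcd(935, 9163) = 187 (Euclid: 9163 = 9·935 + 748; 935 = 1·748 + 187; 748 = 4·187 + 0), and 187 | 1309.
Extended Euclid: 935·(10) + 9163·(-1) = 187. Scale by 7: s₀ = 70.
General solution s = s₀ + 49k; reducing mod 49 gives s = 21 (and t = -2).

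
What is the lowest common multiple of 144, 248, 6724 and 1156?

2168651376

144 = 2⁴ · 3²; 248 = 2³ · 31; 6724 = 2² · 41²; 1156 = 2² · 17²
lcm takes max exponent of each prime: 2⁴ · 3² · 17² · 31 · 41² = 2168651376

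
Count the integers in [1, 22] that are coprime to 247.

20

247 = 13·19. Inclusion–exclusion on these primes:
22 − ⌊22/13⌋ − ⌊22/19⌋ + ⌊22/247⌋ = 20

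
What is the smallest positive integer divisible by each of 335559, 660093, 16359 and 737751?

432452667927

335559 = 3 · 7 · 19 · 29²; 660093 = 3 · 7 · 17 · 43²; 16359 = 3 · 7 · 19 · 41; 737751 = 3 · 7 · 19 · 43²
lcm takes max exponent of each prime: 3 · 7 · 17 · 19 · 29² · 41 · 43² = 432452667927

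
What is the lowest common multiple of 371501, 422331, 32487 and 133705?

429512738655

lcm(371501, 422331) = 371501·422331/gcd = 156896388831/221 = 709938411
lcm(709938411, 32487) = 709938411·32487/gcd = 23063769158157/32487 = 709938411
lcm(709938411, 133705) = 709938411·133705/gcd = 94922315242755/221 = 429512738655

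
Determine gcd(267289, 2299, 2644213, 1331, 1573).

gcd(267289, 2299): 267289 = 116·2299 + 605; 2299 = 3·605 + 484; 605 = 1·484 + 121; 484 = 4·121 + 0 → 121
gcd(121, 2644213): 2644213 = 21853·121 + 0 → 121
gcd(121, 1331): 1331 = 11·121 + 0 → 121
gcd(121, 1573): 1573 = 13·121 + 0 → 121

121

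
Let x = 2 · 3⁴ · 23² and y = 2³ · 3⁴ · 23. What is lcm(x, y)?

342792

max exponent per prime: 2³ · 3⁴ · 23² = 342792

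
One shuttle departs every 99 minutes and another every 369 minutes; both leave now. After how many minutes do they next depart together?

4059

gcd first: 369 = 3·99 + 72; 99 = 1·72 + 27; 72 = 2·27 + 18; 27 = 1·18 + 9; 18 = 2·9 + 0 → gcd = 9
lcm = 99·369/gcd = 36531/9 = 4059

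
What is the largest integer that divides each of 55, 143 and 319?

11

gcd(55, 143): 143 = 2·55 + 33; 55 = 1·33 + 22; 33 = 1·22 + 11; 22 = 2·11 + 0 → 11
gcd(11, 319): 319 = 29·11 + 0 → 11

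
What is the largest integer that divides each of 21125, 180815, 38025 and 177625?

5

21125 = 5³ · 13²; 180815 = 5 · 29² · 43; 38025 = 3² · 5² · 13²; 177625 = 5³ · 7² · 29
gcd takes min exponent of each prime: 5 = 5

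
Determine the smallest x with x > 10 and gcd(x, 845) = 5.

845 = 5·169. Any x with gcd(x, 845) = 5 is a multiple of 5, say 5s, with s coprime to 169.
Need s > 10/5, so s ≥ 3. First s ≥ 3 with gcd(s, 169) = 1 is s = 3. Thus x = 5·3 = 15.

15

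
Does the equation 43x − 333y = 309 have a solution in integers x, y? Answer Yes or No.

Yes

gcd(43, 333): 333 = 7·43 + 32; 43 = 1·32 + 11; 32 = 2·11 + 10; 11 = 1·10 + 1; 10 = 10·1 + 0 → 1
1 divides 309, so a solution exists.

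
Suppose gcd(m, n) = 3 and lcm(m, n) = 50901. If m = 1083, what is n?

m·n = gcd·lcm = 3·50901 = 152703, so n = 152703/1083 = 141.

141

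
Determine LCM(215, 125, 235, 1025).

10357625

215 = 5 · 43; 125 = 5³; 235 = 5 · 47; 1025 = 5² · 41
lcm takes max exponent of each prime: 5³ · 41 · 43 · 47 = 10357625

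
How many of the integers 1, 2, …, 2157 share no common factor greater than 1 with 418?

418 = 2·11·19. Inclusion–exclusion on these primes:
2157 − ⌊2157/2⌋ − ⌊2157/11⌋ − ⌊2157/19⌋ + ⌊2157/22⌋ + ⌊2157/38⌋ + ⌊2157/209⌋ − ⌊2157/418⌋ = 929

929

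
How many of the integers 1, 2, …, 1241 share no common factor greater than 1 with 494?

Prime factors of 494: 2, 13, 19. Count integers ≤ 1241 divisible by none of them.
By inclusion–exclusion: 1241 − ⌊1241/2⌋ − ⌊1241/13⌋ − ⌊1241/19⌋ + ⌊1241/26⌋ + ⌊1241/38⌋ + ⌊1241/247⌋ − ⌊1241/494⌋ = 543.

543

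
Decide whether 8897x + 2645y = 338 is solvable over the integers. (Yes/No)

Yes

By Bézout, 8897x + 2645y = 338 has integer solutions iff gcd(8897, 2645) | 338.
Euclid: 8897 = 3·2645 + 962; 2645 = 2·962 + 721; 962 = 1·721 + 241; 721 = 2·241 + 239; 241 = 1·239 + 2; 239 = 119·2 + 1; 2 = 2·1 + 0. gcd = 1; 338 mod 1 = 0. Yes.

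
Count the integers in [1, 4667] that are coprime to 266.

1896

Prime factors of 266: 2, 7, 19. Count integers ≤ 4667 divisible by none of them.
By inclusion–exclusion: 4667 − ⌊4667/2⌋ − ⌊4667/7⌋ − ⌊4667/19⌋ + ⌊4667/14⌋ + ⌊4667/38⌋ + ⌊4667/133⌋ − ⌊4667/266⌋ = 1896.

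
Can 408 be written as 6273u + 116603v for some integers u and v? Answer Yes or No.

Yes

By Bézout, 6273u + 116603v = 408 has integer solutions iff gcd(6273, 116603) | 408.
Euclid: 116603 = 18·6273 + 3689; 6273 = 1·3689 + 2584; 3689 = 1·2584 + 1105; 2584 = 2·1105 + 374; 1105 = 2·374 + 357; 374 = 1·357 + 17; 357 = 21·17 + 0. gcd = 17; 408 mod 17 = 0. Yes.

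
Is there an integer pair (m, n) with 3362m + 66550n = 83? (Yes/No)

gcd(3362, 66550): 66550 = 19·3362 + 2672; 3362 = 1·2672 + 690; 2672 = 3·690 + 602; 690 = 1·602 + 88; 602 = 6·88 + 74; 88 = 1·74 + 14; 74 = 5·14 + 4; 14 = 3·4 + 2; 4 = 2·2 + 0 → 2
2 does not divide 83, so a solution does not exist.

No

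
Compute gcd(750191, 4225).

750191 = 13² · 23 · 193
4225 = 5² · 13²
Common: 13² = 169

169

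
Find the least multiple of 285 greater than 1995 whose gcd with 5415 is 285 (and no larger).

2280

gcd(a, 5415) = 285 forces 285 | a; write a = 285s. Then gcd(285s, 285·19) = 285·gcd(s, 19), so need gcd(s, 19) = 1.
285s > 1995 gives s ≥ 8. The least s ≥ 8 coprime to 19 is 8, so a = 285·8 = 2280.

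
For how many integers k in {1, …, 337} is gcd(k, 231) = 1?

176

231 = 3·7·11. Inclusion–exclusion on these primes:
337 − ⌊337/3⌋ − ⌊337/7⌋ − ⌊337/11⌋ + ⌊337/21⌋ + ⌊337/33⌋ + ⌊337/77⌋ − ⌊337/231⌋ = 176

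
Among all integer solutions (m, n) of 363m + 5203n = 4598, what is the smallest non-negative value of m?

27

gcd(363, 5203) = 121 (Euclid: 5203 = 14·363 + 121; 363 = 3·121 + 0), and 121 | 4598.
Extended Euclid: 363·(-14) + 5203·(1) = 121. Scale by 38: m₀ = -532.
General solution m = m₀ + 43t; reducing mod 43 gives m = 27 (and n = -1).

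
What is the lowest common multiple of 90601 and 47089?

90601 = 7² · 43²; 47089 = 7² · 31²
max exponents: 7² · 31² · 43² = 87067561

87067561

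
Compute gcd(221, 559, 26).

gcd(221, 559): 559 = 2·221 + 117; 221 = 1·117 + 104; 117 = 1·104 + 13; 104 = 8·13 + 0 → 13
gcd(13, 26): 26 = 2·13 + 0 → 13

13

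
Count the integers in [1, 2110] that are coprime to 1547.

1571

Prime factors of 1547: 7, 13, 17. Count integers ≤ 2110 divisible by none of them.
By inclusion–exclusion: 2110 − ⌊2110/7⌋ − ⌊2110/13⌋ − ⌊2110/17⌋ + ⌊2110/91⌋ + ⌊2110/119⌋ + ⌊2110/221⌋ − ⌊2110/1547⌋ = 1571.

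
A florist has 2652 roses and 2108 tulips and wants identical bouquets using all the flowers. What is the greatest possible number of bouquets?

Euclid: 2652 = 1·2108 + 544; 2108 = 3·544 + 476; 544 = 1·476 + 68; 476 = 7·68 + 0. Last nonzero remainder: 68.

68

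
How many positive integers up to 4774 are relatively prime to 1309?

3502

1309 = 7·11·17. Inclusion–exclusion on these primes:
4774 − ⌊4774/7⌋ − ⌊4774/11⌋ − ⌊4774/17⌋ + ⌊4774/77⌋ + ⌊4774/119⌋ + ⌊4774/187⌋ − ⌊4774/1309⌋ = 3502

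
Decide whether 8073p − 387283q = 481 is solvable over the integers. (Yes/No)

Yes

By Bézout, 8073p − 387283q = 481 has integer solutions iff gcd(8073, 387283) | 481.
Euclid: 387283 = 47·8073 + 7852; 8073 = 1·7852 + 221; 7852 = 35·221 + 117; 221 = 1·117 + 104; 117 = 1·104 + 13; 104 = 8·13 + 0. gcd = 13; 481 mod 13 = 0. Yes.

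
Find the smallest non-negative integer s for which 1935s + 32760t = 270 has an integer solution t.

34

gcd(1935, 32760) = 45 (Euclid: 32760 = 16·1935 + 1800; 1935 = 1·1800 + 135; 1800 = 13·135 + 45; 135 = 3·45 + 0), and 45 | 270.
Extended Euclid: 1935·(-237) + 32760·(14) = 45. Scale by 6: s₀ = -1422.
General solution s = s₀ + 728k; reducing mod 728 gives s = 34 (and t = -2).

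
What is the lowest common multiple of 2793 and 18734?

2753898

2793 = 3 · 7² · 19; 18734 = 2 · 17 · 19 · 29
max exponents: 2 · 3 · 7² · 17 · 19 · 29 = 2753898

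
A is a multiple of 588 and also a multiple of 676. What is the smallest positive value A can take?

gcd first: 676 = 1·588 + 88; 588 = 6·88 + 60; 88 = 1·60 + 28; 60 = 2·28 + 4; 28 = 7·4 + 0 → gcd = 4
lcm = 588·676/gcd = 397488/4 = 99372

99372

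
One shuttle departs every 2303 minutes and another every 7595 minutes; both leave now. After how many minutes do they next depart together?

356965

2303 = 7² · 47; 7595 = 5 · 7² · 31
max exponents: 5 · 7² · 31 · 47 = 356965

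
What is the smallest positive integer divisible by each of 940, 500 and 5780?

940 = 2² · 5 · 47; 500 = 2² · 5³; 5780 = 2² · 5 · 17²
lcm takes max exponent of each prime: 2² · 5³ · 17² · 47 = 6791500

6791500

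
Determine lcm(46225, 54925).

gcd first: 54925 = 1·46225 + 8700; 46225 = 5·8700 + 2725; 8700 = 3·2725 + 525; 2725 = 5·525 + 100; 525 = 5·100 + 25; 100 = 4·25 + 0 → gcd = 25
lcm = 46225·54925/gcd = 2538908125/25 = 101556325

101556325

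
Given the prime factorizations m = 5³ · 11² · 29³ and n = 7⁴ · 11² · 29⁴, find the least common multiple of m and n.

25684997925125

max exponent per prime: 5³ · 7⁴ · 11² · 29⁴ = 25684997925125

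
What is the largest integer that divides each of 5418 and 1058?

2

5418 = 2 · 3² · 7 · 43
1058 = 2 · 23²
Common: 2 = 2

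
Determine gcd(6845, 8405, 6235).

5

gcd(6845, 8405): 8405 = 1·6845 + 1560; 6845 = 4·1560 + 605; 1560 = 2·605 + 350; 605 = 1·350 + 255; 350 = 1·255 + 95; 255 = 2·95 + 65; 95 = 1·65 + 30; 65 = 2·30 + 5; 30 = 6·5 + 0 → 5
gcd(5, 6235): 6235 = 1247·5 + 0 → 5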